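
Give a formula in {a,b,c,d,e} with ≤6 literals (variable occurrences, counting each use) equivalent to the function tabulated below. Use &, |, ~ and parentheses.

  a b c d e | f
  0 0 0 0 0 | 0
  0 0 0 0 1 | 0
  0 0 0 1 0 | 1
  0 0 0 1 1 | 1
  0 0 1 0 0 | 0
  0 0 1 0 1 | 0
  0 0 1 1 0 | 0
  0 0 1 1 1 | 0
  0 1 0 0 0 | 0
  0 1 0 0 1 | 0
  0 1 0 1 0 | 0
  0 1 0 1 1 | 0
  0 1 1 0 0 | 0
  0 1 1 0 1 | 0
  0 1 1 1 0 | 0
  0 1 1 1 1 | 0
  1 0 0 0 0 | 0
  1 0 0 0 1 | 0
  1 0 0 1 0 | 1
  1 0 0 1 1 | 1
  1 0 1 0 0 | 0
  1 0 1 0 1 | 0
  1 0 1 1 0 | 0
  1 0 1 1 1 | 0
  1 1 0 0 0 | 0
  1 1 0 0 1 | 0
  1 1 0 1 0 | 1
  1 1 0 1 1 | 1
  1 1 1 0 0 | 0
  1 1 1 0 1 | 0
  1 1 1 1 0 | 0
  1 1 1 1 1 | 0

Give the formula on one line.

  ~c = 11110000111100001111000011110000
  ~b = 11111111000000001111111100000000
  (d | ~b) = 11111111001100111111111100110011
  (~c & (d | ~b)) = 11110000001100001111000000110000
  (~b | a) = 11111111000000001111111111111111
  (d & (~b | a)) = 00110011000000000011001100110011
  ((~c & (d | ~b)) & (d & (~b | a))) = 00110000000000000011000000110000

((~c & (d | ~b)) & (d & (~b | a)))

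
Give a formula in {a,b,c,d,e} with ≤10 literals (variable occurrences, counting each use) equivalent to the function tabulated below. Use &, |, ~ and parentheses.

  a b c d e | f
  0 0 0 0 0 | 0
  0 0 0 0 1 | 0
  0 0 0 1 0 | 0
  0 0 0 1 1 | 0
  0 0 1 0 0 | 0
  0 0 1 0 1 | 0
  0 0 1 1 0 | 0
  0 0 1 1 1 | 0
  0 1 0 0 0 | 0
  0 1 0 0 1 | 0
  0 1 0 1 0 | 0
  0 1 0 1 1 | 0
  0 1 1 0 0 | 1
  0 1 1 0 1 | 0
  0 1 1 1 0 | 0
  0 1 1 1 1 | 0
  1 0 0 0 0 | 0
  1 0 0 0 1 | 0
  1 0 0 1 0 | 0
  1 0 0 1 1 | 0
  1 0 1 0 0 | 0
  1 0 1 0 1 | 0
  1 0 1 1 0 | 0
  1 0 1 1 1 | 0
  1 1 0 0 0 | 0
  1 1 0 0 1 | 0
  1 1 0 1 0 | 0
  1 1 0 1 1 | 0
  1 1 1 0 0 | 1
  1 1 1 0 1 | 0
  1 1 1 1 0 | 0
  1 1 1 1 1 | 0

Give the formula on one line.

((~d & (c | (~a | d))) & ((d | (b & ~e)) & (c | e)))

  ~d = 11001100110011001100110011001100
  ~a = 11111111111111110000000000000000
  (~a | d) = 11111111111111110011001100110011
  (c | (~a | d)) = 11111111111111110011111100111111
  (~d & (c | (~a | d))) = 11001100110011000000110000001100
  ~e = 10101010101010101010101010101010
  (b & ~e) = 00000000101010100000000010101010
  (d | (b & ~e)) = 00110011101110110011001110111011
  (c | e) = 01011111010111110101111101011111
  ((d | (b & ~e)) & (c | e)) = 00010011000110110001001100011011
  ((~d & (c | (~a | d))) & ((d | (b & ~e)) & (c | e))) = 00000000000010000000000000001000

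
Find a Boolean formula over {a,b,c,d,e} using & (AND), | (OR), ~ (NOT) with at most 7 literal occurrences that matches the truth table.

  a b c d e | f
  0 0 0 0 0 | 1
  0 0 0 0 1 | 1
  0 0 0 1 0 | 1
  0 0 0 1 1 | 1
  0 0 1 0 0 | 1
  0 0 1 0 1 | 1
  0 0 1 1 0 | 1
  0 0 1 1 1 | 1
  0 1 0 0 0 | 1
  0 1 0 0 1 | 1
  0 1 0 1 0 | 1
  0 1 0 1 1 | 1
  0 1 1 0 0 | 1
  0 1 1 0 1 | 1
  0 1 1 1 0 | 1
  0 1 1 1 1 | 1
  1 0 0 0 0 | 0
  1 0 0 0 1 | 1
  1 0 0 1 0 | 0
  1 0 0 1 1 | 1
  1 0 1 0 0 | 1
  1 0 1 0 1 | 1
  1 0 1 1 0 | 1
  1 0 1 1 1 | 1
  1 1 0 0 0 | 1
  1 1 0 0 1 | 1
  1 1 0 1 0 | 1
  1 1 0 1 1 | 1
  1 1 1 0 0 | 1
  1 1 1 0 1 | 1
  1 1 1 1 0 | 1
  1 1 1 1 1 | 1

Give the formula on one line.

((c | e) | (b | ~a))

  (c | e) = 01011111010111110101111101011111
  ~a = 11111111111111110000000000000000
  (b | ~a) = 11111111111111110000000011111111
  ((c | e) | (b | ~a)) = 11111111111111110101111111111111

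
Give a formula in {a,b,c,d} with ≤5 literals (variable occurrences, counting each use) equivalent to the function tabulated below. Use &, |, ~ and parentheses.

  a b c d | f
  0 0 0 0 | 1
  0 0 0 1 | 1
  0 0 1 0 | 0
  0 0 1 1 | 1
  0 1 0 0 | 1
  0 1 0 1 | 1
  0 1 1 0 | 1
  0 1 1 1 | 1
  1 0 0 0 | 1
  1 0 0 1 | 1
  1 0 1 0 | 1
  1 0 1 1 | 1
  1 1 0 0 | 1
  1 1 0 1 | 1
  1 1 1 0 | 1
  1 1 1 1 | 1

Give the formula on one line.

  ~a = 1111111100000000
  (b & ~a) = 0000111100000000
  (a | d) = 0101010111111111
  ~c = 1100110011001100
  ((a | d) | ~c) = 1101110111111111
  ((b & ~a) | ((a | d) | ~c)) = 1101111111111111

((b & ~a) | ((a | d) | ~c))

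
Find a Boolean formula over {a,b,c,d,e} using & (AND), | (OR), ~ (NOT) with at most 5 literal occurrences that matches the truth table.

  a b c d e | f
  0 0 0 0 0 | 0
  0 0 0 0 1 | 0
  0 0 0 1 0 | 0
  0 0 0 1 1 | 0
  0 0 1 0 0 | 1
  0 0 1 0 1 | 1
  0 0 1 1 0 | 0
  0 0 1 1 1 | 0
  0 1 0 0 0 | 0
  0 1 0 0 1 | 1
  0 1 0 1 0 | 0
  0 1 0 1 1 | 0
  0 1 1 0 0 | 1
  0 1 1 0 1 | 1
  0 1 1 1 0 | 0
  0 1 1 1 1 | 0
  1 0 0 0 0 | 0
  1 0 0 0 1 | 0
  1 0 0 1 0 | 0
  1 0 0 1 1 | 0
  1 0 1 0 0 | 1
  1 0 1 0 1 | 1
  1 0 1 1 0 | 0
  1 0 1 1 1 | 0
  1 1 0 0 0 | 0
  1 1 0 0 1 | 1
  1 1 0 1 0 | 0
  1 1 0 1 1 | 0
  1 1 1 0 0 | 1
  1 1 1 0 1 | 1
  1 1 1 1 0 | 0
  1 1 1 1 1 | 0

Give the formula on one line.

  ~d = 11001100110011001100110011001100
  (b & e) = 00000000010101010000000001010101
  (c | (b & e)) = 00001111010111110000111101011111
  (~d & (c | (b & e))) = 00001100010011000000110001001100

(~d & (c | (b & e)))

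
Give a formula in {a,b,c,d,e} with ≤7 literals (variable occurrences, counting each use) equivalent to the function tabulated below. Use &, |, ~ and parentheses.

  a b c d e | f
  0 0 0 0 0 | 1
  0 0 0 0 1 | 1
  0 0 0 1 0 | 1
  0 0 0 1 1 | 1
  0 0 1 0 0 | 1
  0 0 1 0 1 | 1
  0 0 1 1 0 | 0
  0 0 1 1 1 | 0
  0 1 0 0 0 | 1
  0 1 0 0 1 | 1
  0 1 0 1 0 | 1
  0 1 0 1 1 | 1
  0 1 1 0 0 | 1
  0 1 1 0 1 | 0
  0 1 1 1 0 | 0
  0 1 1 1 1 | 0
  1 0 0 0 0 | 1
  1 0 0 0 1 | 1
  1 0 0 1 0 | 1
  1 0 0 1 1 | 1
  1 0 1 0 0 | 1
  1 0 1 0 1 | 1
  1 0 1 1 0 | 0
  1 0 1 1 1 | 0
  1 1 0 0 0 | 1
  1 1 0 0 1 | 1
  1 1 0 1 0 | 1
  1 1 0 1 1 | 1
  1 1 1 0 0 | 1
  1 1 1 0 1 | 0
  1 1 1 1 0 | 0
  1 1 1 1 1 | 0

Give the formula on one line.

((~c | (~d & ~b)) | (~e & ~d))

  ~c = 11110000111100001111000011110000
  ~d = 11001100110011001100110011001100
  ~b = 11111111000000001111111100000000
  (~d & ~b) = 11001100000000001100110000000000
  (~c | (~d & ~b)) = 11111100111100001111110011110000
  ~e = 10101010101010101010101010101010
  (~e & ~d) = 10001000100010001000100010001000
  ((~c | (~d & ~b)) | (~e & ~d)) = 11111100111110001111110011111000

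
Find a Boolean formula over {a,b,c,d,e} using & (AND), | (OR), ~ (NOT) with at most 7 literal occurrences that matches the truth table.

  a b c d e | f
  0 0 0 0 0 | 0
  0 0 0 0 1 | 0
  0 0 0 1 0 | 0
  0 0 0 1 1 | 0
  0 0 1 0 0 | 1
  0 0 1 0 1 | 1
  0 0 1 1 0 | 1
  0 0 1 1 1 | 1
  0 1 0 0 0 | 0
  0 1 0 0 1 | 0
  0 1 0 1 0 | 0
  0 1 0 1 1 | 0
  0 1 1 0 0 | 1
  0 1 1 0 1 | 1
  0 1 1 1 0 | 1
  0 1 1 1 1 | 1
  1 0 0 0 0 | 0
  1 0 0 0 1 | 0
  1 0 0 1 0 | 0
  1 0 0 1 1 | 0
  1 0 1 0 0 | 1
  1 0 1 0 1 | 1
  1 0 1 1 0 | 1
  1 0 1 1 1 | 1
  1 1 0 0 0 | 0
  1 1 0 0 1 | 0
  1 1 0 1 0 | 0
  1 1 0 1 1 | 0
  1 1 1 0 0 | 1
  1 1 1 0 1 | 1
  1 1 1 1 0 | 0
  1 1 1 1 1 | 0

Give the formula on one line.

((((~a & b) | ~d) | (~b & d)) & c)

  ~a = 11111111111111110000000000000000
  (~a & b) = 00000000111111110000000000000000
  ~d = 11001100110011001100110011001100
  ((~a & b) | ~d) = 11001100111111111100110011001100
  ~b = 11111111000000001111111100000000
  (~b & d) = 00110011000000000011001100000000
  (((~a & b) | ~d) | (~b & d)) = 11111111111111111111111111001100
  ((((~a & b) | ~d) | (~b & d)) & c) = 00001111000011110000111100001100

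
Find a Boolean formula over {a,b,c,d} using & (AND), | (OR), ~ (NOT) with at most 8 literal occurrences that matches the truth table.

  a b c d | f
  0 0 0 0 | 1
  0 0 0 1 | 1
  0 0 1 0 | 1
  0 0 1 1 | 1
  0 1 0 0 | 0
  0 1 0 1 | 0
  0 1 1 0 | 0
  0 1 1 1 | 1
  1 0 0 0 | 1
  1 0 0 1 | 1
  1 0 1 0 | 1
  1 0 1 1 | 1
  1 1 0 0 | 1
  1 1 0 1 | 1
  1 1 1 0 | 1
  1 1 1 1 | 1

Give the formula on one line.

(~b | (((c | ~d) & d) | a))

  ~b = 1111000011110000
  ~d = 1010101010101010
  (c | ~d) = 1011101110111011
  ((c | ~d) & d) = 0001000100010001
  (((c | ~d) & d) | a) = 0001000111111111
  (~b | (((c | ~d) & d) | a)) = 1111000111111111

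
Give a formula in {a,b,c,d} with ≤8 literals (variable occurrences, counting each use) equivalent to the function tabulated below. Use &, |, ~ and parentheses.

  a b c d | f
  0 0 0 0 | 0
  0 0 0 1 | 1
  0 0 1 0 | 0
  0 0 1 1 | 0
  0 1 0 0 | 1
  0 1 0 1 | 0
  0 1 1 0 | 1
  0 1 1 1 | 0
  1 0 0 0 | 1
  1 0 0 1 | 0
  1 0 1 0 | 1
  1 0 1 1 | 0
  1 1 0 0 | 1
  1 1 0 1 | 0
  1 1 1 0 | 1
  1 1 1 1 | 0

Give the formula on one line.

((~d | ((~c & ~b) & ~a)) & (d | (b | a)))

  ~d = 1010101010101010
  ~c = 1100110011001100
  ~b = 1111000011110000
  (~c & ~b) = 1100000011000000
  ~a = 1111111100000000
  ((~c & ~b) & ~a) = 1100000000000000
  (~d | ((~c & ~b) & ~a)) = 1110101010101010
  (b | a) = 0000111111111111
  (d | (b | a)) = 0101111111111111
  ((~d | ((~c & ~b) & ~a)) & (d | (b | a))) = 0100101010101010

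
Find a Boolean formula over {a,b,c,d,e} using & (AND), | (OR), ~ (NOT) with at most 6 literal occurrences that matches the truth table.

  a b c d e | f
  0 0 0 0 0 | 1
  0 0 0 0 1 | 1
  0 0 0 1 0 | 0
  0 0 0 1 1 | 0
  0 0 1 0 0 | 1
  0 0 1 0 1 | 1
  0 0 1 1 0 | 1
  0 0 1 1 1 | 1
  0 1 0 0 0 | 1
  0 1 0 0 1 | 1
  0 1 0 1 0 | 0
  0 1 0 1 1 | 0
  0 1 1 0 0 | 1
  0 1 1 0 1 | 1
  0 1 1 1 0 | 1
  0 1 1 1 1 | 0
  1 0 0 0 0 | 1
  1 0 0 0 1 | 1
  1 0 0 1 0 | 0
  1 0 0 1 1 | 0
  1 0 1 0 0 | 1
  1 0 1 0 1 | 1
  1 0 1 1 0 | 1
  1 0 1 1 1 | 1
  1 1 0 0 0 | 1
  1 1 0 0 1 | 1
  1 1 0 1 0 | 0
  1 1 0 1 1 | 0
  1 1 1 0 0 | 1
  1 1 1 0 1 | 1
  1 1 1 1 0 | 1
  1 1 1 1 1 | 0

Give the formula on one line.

((~d | c) & ((~b | ~d) | ~e))

  ~d = 11001100110011001100110011001100
  (~d | c) = 11001111110011111100111111001111
  ~b = 11111111000000001111111100000000
  (~b | ~d) = 11111111110011001111111111001100
  ~e = 10101010101010101010101010101010
  ((~b | ~d) | ~e) = 11111111111011101111111111101110
  ((~d | c) & ((~b | ~d) | ~e)) = 11001111110011101100111111001110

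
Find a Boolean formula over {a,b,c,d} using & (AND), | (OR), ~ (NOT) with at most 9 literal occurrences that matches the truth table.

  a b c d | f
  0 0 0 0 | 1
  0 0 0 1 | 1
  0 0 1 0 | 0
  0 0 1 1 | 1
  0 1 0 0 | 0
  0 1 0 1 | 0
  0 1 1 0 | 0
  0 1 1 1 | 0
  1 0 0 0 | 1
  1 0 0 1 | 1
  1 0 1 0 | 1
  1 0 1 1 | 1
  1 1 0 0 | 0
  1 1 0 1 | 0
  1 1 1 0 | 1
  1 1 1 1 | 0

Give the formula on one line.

  ~c = 1100110011001100
  (a | d) = 0101010111111111
  (~c | (a | d)) = 1101110111111111
  ~d = 1010101010101010
  ~b = 1111000011110000
  (~d | ~b) = 1111101011111010
  (~b & a) = 0000000011110000
  ((~b & a) | c) = 0011001111110011
  ((~d | ~b) & ((~b & a) | c)) = 0011001011110010
  (((~d | ~b) & ((~b & a) | c)) | ~b) = 1111001011110010
  ((~c | (a | d)) & (((~d | ~b) & ((~b & a) | c)) | ~b)) = 1101000011110010

((~c | (a | d)) & (((~d | ~b) & ((~b & a) | c)) | ~b))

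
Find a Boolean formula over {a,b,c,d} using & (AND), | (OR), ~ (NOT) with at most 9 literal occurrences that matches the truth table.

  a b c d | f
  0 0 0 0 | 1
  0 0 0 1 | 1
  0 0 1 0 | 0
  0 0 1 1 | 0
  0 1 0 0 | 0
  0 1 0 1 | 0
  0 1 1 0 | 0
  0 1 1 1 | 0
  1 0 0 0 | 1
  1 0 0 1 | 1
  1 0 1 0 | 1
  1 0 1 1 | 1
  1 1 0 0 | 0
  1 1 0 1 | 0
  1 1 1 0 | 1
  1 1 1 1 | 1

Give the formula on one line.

  ~c = 1100110011001100
  (~c | b) = 1100111111001111
  ~b = 1111000011110000
  ((~c | b) & ~b) = 1100000011000000
  (c | ~b) = 1111001111110011
  ((c | ~b) & a) = 0000000011110011
  (c & ((c | ~b) & a)) = 0000000000110011
  (((~c | b) & ~b) | (c & ((c | ~b) & a))) = 1100000011110011

(((~c | b) & ~b) | (c & ((c | ~b) & a)))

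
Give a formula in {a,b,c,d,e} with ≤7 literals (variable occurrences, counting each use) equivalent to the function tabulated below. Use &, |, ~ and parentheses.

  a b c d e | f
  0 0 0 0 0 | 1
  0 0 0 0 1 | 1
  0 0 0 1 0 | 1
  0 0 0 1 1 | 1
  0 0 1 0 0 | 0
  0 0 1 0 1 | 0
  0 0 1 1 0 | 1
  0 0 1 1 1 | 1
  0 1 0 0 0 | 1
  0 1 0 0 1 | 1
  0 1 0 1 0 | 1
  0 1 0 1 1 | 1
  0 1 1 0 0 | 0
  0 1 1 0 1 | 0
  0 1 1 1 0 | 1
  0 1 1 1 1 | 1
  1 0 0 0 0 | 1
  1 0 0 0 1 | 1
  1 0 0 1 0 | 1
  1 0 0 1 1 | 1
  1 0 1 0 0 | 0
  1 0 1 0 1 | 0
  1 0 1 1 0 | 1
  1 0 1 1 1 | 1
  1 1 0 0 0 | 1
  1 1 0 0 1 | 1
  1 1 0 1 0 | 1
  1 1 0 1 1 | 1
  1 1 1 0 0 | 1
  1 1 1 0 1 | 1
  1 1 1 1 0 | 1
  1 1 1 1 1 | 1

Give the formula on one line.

  ~d = 11001100110011001100110011001100
  ~c = 11110000111100001111000011110000
  (~d & ~c) = 11000000110000001100000011000000
  (b & a) = 00000000000000000000000011111111
  ((~d & ~c) | (b & a)) = 11000000110000001100000011111111
  (((~d & ~c) | (b & a)) | d) = 11110011111100111111001111111111

(((~d & ~c) | (b & a)) | d)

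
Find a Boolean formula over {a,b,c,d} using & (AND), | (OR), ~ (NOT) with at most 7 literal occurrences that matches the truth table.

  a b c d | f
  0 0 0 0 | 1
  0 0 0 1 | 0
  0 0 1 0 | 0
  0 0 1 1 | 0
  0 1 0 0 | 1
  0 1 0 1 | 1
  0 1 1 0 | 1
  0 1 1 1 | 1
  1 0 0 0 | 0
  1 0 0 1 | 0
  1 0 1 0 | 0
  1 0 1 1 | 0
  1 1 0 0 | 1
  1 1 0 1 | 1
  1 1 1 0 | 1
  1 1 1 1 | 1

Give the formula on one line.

(((~c & (~a | d)) & ~d) | b)

  ~c = 1100110011001100
  ~a = 1111111100000000
  (~a | d) = 1111111101010101
  (~c & (~a | d)) = 1100110001000100
  ~d = 1010101010101010
  ((~c & (~a | d)) & ~d) = 1000100000000000
  (((~c & (~a | d)) & ~d) | b) = 1000111100001111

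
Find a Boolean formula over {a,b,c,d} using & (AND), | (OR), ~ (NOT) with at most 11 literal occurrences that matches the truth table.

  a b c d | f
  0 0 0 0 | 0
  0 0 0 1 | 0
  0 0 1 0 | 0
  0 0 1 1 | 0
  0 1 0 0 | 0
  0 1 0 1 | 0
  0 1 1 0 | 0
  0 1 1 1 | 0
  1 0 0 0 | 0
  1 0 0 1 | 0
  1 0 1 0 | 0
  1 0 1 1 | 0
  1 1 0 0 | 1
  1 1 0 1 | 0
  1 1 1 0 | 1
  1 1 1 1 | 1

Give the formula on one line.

  ~d = 1010101010101010
  (a | ~d) = 1010101011111111
  ((a | ~d) & b) = 0000101000001111
  ~b = 1111000011110000
  (c & ~b) = 0011000000110000
  (~d | c) = 1011101110111011
  ((~d | c) & a) = 0000000010111011
  ((c & ~b) | ((~d | c) & a)) = 0011000010111011
  (((a | ~d) & b) & ((c & ~b) | ((~d | c) & a))) = 0000000000001011

(((a | ~d) & b) & ((c & ~b) | ((~d | c) & a)))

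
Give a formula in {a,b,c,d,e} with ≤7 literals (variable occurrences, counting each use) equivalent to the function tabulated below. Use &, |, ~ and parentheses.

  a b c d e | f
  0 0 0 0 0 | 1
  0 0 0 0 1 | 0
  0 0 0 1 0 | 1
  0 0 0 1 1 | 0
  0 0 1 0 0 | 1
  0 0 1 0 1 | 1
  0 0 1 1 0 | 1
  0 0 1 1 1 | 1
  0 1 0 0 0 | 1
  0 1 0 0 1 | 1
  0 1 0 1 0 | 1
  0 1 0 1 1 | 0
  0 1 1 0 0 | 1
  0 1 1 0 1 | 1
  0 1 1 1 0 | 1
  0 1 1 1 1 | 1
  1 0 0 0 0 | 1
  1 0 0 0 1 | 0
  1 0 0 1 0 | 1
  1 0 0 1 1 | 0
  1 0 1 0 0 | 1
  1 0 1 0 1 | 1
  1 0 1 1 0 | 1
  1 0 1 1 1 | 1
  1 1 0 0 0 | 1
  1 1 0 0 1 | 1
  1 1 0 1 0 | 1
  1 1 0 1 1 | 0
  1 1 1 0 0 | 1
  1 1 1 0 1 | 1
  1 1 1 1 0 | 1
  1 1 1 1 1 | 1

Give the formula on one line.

  (e & b) = 00000000010101010000000001010101
  ~d = 11001100110011001100110011001100
  ((e & b) & ~d) = 00000000010001000000000001000100
  ~e = 10101010101010101010101010101010
  (~e | c) = 10101111101011111010111110101111
  (((e & b) & ~d) | (~e | c)) = 10101111111011111010111111101111

(((e & b) & ~d) | (~e | c))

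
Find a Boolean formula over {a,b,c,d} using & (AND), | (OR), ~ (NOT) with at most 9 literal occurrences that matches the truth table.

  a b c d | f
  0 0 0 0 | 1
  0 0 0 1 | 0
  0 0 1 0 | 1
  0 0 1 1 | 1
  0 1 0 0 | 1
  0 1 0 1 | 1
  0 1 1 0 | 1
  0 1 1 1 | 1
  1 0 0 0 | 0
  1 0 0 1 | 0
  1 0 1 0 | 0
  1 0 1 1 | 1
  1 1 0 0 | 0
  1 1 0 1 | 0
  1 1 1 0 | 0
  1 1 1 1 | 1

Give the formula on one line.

  ~a = 1111111100000000
  ~d = 1010101010101010
  (~d | b) = 1010111110101111
  (~a & (~d | b)) = 1010111100000000
  ((~a & (~d | b)) | c) = 1011111100110011
  (c & d) = 0001000100010001
  ~c = 1100110011001100
  (~c & b) = 0000110000001100
  ((c & d) | (~c & b)) = 0001110100011101
  (~a | ((c & d) | (~c & b))) = 1111111100011101
  (((~a & (~d | b)) | c) & (~a | ((c & d) | (~c & b)))) = 1011111100010001

(((~a & (~d | b)) | c) & (~a | ((c & d) | (~c & b))))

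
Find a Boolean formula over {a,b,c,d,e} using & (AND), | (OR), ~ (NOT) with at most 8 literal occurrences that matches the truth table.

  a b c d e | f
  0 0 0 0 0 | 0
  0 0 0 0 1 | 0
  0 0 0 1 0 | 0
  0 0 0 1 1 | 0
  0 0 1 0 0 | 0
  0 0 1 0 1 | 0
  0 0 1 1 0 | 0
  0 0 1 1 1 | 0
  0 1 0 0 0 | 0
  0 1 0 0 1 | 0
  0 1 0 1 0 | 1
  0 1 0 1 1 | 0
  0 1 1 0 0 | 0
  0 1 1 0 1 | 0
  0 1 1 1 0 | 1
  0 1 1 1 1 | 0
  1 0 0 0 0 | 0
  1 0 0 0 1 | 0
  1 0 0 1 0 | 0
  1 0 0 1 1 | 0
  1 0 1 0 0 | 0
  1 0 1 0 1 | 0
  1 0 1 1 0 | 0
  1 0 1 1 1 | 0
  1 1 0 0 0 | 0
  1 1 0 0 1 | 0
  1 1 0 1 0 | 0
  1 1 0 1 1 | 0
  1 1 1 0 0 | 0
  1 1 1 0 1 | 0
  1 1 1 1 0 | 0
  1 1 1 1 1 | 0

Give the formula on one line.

((((a | d) & ~a) & b) & (~a & ~e))

  (a | d) = 00110011001100111111111111111111
  ~a = 11111111111111110000000000000000
  ((a | d) & ~a) = 00110011001100110000000000000000
  (((a | d) & ~a) & b) = 00000000001100110000000000000000
  ~e = 10101010101010101010101010101010
  (~a & ~e) = 10101010101010100000000000000000
  ((((a | d) & ~a) & b) & (~a & ~e)) = 00000000001000100000000000000000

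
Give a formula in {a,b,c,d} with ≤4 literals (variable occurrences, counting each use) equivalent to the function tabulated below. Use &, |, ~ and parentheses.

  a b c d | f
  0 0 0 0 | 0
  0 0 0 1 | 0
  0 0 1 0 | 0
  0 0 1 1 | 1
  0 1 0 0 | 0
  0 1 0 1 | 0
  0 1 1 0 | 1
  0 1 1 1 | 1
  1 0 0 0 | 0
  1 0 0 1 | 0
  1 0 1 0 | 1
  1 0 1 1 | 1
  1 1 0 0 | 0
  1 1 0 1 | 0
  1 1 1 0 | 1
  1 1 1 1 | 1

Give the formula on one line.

(((b | d) | a) & c)

  (b | d) = 0101111101011111
  ((b | d) | a) = 0101111111111111
  (((b | d) | a) & c) = 0001001100110011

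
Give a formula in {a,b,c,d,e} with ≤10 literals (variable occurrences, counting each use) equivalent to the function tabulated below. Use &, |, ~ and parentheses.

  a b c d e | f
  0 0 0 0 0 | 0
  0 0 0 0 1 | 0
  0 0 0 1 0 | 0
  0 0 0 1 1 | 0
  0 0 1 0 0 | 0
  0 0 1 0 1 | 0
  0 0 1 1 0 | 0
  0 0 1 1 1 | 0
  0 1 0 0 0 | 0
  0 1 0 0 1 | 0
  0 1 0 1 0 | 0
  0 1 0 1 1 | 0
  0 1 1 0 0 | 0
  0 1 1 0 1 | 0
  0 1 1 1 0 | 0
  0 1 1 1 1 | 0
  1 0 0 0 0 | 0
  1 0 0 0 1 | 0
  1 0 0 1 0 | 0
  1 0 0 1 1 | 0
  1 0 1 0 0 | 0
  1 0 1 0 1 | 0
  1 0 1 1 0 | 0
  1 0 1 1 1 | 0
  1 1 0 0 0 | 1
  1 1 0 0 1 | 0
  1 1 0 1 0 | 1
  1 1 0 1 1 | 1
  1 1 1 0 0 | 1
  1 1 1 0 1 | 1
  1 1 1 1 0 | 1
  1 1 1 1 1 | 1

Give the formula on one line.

  (a & d) = 00000000000000000011001100110011
  ((a & d) | c) = 00001111000011110011111100111111
  ~e = 10101010101010101010101010101010
  ~c = 11110000111100001111000011110000
  (~c & b) = 00000000111100000000000011110000
  (a | (~c & b)) = 00000000111100001111111111111111
  (~e & (a | (~c & b))) = 00000000101000001010101010101010
  (((a & d) | c) | (~e & (a | (~c & b)))) = 00001111101011111011111110111111
  ((((a & d) | c) | (~e & (a | (~c & b)))) & a) = 00000000000000001011111110111111
  (b & ((((a & d) | c) | (~e & (a | (~c & b)))) & a)) = 00000000000000000000000010111111

(b & ((((a & d) | c) | (~e & (a | (~c & b)))) & a))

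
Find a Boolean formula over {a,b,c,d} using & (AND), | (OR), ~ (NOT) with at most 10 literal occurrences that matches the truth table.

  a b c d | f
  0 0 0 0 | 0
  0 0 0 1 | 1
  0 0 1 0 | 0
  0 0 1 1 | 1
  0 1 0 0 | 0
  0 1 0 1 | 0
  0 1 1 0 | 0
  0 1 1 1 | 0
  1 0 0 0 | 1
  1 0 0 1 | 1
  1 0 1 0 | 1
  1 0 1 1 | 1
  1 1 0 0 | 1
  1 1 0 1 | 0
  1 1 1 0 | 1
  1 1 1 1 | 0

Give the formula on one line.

((((a | (~a & (~d & ~b))) & (~d | ~b)) | ~b) & (d | a))

  ~a = 1111111100000000
  ~d = 1010101010101010
  ~b = 1111000011110000
  (~d & ~b) = 1010000010100000
  (~a & (~d & ~b)) = 1010000000000000
  (a | (~a & (~d & ~b))) = 1010000011111111
  (~d | ~b) = 1111101011111010
  ((a | (~a & (~d & ~b))) & (~d | ~b)) = 1010000011111010
  (((a | (~a & (~d & ~b))) & (~d | ~b)) | ~b) = 1111000011111010
  (d | a) = 0101010111111111
  ((((a | (~a & (~d & ~b))) & (~d | ~b)) | ~b) & (d | a)) = 0101000011111010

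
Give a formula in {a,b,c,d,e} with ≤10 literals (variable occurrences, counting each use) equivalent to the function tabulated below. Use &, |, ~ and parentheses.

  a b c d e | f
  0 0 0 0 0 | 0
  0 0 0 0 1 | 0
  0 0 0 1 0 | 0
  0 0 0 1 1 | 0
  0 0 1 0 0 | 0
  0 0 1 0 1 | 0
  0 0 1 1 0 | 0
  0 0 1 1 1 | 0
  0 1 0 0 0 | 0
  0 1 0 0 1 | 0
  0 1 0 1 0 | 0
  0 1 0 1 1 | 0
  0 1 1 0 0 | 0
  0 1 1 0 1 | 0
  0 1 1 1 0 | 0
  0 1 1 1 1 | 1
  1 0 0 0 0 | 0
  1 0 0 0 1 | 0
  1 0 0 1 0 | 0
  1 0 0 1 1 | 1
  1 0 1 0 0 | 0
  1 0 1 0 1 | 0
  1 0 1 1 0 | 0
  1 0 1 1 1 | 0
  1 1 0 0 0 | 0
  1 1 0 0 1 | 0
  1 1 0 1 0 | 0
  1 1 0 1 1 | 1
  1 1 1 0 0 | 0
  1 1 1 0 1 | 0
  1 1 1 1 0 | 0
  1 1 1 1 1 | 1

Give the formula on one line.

(((e & (c | a)) & (((~b & a) & ~c) | b)) & d)

  (c | a) = 00001111000011111111111111111111
  (e & (c | a)) = 00000101000001010101010101010101
  ~b = 11111111000000001111111100000000
  (~b & a) = 00000000000000001111111100000000
  ~c = 11110000111100001111000011110000
  ((~b & a) & ~c) = 00000000000000001111000000000000
  (((~b & a) & ~c) | b) = 00000000111111111111000011111111
  ((e & (c | a)) & (((~b & a) & ~c) | b)) = 00000000000001010101000001010101
  (((e & (c | a)) & (((~b & a) & ~c) | b)) & d) = 00000000000000010001000000010001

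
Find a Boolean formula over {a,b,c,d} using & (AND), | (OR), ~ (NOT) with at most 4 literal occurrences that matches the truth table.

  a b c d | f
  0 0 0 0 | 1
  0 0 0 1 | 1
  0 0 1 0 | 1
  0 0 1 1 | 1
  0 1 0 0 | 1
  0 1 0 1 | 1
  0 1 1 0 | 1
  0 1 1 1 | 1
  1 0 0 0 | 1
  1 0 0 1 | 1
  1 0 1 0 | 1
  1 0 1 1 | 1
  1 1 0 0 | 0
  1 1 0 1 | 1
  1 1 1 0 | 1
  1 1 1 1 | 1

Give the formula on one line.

((d | c) | (~b | ~a))

  (d | c) = 0111011101110111
  ~b = 1111000011110000
  ~a = 1111111100000000
  (~b | ~a) = 1111111111110000
  ((d | c) | (~b | ~a)) = 1111111111110111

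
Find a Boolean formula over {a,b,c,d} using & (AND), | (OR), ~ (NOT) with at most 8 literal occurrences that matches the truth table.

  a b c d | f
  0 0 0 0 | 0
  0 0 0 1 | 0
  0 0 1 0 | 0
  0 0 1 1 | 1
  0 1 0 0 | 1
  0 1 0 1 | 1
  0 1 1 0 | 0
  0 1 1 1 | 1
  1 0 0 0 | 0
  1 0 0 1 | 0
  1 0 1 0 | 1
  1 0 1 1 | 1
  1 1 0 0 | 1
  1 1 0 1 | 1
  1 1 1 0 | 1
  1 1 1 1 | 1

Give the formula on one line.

  (c | b) = 0011111100111111
  (d | a) = 0101010111111111
  ~c = 1100110011001100
  ((d | a) | ~c) = 1101110111111111
  ((c | b) & ((d | a) | ~c)) = 0001110100111111

((c | b) & ((d | a) | ~c))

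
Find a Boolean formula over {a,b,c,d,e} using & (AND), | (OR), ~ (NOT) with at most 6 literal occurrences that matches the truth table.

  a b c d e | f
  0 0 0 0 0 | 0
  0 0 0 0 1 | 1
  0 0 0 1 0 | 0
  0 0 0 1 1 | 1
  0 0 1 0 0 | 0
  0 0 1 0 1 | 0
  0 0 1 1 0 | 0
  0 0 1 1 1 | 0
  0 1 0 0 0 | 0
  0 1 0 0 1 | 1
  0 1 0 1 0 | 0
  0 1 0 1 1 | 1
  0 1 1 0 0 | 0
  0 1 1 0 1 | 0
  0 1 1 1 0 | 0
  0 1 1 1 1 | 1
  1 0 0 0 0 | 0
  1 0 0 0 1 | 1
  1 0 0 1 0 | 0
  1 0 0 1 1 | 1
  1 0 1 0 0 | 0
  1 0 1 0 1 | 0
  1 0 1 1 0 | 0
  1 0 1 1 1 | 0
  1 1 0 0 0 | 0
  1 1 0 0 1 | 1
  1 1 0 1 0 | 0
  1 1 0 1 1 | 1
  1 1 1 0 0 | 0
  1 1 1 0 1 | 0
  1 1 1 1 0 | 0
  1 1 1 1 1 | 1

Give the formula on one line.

(((b & d) | ~c) & e)

  (b & d) = 00000000001100110000000000110011
  ~c = 11110000111100001111000011110000
  ((b & d) | ~c) = 11110000111100111111000011110011
  (((b & d) | ~c) & e) = 01010000010100010101000001010001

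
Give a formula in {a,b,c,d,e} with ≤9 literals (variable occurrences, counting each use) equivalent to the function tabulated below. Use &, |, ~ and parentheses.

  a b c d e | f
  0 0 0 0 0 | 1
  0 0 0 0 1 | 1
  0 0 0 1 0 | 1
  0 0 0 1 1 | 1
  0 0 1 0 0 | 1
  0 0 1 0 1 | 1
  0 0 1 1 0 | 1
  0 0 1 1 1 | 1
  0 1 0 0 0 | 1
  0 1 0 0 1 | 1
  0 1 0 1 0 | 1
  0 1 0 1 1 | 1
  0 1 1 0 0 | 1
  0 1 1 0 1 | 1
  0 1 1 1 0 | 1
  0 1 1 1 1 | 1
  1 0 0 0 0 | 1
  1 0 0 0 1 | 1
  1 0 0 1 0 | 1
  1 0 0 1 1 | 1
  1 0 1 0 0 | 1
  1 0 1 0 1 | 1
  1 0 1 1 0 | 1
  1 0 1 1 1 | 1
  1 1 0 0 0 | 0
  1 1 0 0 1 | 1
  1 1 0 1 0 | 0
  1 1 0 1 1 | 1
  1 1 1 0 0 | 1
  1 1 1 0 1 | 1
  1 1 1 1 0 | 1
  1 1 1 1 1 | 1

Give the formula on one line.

  (e | c) = 01011111010111110101111101011111
  ~a = 11111111111111110000000000000000
  ((e | c) | ~a) = 11111111111111110101111101011111
  ~b = 11111111000000001111111100000000
  (b & e) = 00000000010101010000000001010101
  (c & (b & e)) = 00000000000001010000000000000101
  (~b | (c & (b & e))) = 11111111000001011111111100000101
  (((e | c) | ~a) | (~b | (c & (b & e)))) = 11111111111111111111111101011111

(((e | c) | ~a) | (~b | (c & (b & e))))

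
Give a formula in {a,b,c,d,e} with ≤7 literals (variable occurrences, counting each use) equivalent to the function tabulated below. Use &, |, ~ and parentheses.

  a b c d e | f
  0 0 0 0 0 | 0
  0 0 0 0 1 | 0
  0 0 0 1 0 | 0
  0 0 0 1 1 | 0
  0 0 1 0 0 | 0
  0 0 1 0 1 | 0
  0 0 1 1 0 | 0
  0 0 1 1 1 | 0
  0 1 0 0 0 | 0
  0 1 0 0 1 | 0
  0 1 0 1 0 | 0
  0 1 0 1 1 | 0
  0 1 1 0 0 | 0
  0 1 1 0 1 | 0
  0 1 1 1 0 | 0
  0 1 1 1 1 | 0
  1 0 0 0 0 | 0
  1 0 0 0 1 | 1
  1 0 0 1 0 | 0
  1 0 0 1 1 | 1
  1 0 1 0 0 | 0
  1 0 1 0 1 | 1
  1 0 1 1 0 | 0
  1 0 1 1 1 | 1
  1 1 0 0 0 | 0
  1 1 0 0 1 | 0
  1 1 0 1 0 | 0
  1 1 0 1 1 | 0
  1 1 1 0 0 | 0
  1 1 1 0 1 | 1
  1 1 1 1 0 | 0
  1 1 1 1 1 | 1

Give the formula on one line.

  (a & c) = 00000000000000000000111100001111
  ~b = 11111111000000001111111100000000
  (a & ~b) = 00000000000000001111111100000000
  (a & e) = 00000000000000000101010101010101
  ((a & ~b) & (a & e)) = 00000000000000000101010100000000
  ((a & c) | ((a & ~b) & (a & e))) = 00000000000000000101111100001111
  (e & ((a & c) | ((a & ~b) & (a & e)))) = 00000000000000000101010100000101

(e & ((a & c) | ((a & ~b) & (a & e))))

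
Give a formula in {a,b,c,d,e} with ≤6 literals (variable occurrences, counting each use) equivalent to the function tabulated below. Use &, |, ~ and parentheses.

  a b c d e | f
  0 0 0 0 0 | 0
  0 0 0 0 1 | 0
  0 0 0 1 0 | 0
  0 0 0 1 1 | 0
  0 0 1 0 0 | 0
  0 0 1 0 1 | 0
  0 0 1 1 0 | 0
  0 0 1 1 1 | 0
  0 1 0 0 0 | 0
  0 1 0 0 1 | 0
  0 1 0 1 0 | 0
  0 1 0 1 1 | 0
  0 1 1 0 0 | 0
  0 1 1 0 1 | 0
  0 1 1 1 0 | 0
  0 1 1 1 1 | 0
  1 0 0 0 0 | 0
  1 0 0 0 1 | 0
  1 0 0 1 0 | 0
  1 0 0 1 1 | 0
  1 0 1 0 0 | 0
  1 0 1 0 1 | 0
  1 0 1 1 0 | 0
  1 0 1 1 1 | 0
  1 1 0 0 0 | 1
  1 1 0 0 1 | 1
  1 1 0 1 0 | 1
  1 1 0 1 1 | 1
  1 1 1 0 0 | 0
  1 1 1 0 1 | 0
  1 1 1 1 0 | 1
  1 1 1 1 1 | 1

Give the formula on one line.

  (a & b) = 00000000000000000000000011111111
  (d & a) = 00000000000000000011001100110011
  ~c = 11110000111100001111000011110000
  ((d & a) | ~c) = 11110000111100001111001111110011
  ~b = 11111111000000001111111100000000
  (((d & a) | ~c) | ~b) = 11111111111100001111111111110011
  ((a & b) & (((d & a) | ~c) | ~b)) = 00000000000000000000000011110011

((a & b) & (((d & a) | ~c) | ~b))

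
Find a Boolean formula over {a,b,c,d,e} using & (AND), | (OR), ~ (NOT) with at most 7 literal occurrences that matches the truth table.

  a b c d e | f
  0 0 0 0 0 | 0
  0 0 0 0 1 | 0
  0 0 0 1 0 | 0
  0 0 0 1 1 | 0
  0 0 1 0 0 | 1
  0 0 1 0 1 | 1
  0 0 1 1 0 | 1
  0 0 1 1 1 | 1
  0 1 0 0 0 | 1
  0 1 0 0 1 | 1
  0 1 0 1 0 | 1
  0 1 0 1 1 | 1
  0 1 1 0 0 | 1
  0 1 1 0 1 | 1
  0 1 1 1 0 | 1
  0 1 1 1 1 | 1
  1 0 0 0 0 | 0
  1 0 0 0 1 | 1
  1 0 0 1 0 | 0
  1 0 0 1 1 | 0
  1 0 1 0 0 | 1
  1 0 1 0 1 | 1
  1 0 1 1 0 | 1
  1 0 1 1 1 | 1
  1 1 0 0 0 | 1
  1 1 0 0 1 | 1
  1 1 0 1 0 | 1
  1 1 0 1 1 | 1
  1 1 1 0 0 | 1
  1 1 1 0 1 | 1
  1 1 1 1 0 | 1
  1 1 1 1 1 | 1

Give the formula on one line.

((b | c) | ((~d | c) & (a & e)))

  (b | c) = 00001111111111110000111111111111
  ~d = 11001100110011001100110011001100
  (~d | c) = 11001111110011111100111111001111
  (a & e) = 00000000000000000101010101010101
  ((~d | c) & (a & e)) = 00000000000000000100010101000101
  ((b | c) | ((~d | c) & (a & e))) = 00001111111111110100111111111111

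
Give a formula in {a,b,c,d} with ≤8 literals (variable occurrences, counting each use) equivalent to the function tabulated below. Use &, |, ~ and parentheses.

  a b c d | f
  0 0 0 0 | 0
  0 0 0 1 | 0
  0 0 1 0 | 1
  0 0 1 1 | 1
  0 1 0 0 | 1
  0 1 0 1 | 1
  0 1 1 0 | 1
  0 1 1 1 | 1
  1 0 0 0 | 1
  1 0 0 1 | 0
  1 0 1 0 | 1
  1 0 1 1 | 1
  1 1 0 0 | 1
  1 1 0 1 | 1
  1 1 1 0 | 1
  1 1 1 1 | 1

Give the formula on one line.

(((c | ~d) & (((b & ~d) | ~b) & a)) | (c | b))

  ~d = 1010101010101010
  (c | ~d) = 1011101110111011
  (b & ~d) = 0000101000001010
  ~b = 1111000011110000
  ((b & ~d) | ~b) = 1111101011111010
  (((b & ~d) | ~b) & a) = 0000000011111010
  ((c | ~d) & (((b & ~d) | ~b) & a)) = 0000000010111010
  (c | b) = 0011111100111111
  (((c | ~d) & (((b & ~d) | ~b) & a)) | (c | b)) = 0011111110111111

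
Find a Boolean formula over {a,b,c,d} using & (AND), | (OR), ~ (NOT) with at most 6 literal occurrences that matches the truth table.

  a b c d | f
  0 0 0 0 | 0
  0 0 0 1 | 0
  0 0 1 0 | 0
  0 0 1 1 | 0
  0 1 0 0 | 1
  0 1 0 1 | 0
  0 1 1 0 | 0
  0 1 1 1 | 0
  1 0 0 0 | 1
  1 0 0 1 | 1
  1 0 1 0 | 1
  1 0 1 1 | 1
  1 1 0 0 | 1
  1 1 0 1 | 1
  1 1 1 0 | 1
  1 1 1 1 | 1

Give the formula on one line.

((b & (~c & ~d)) | a)

  ~c = 1100110011001100
  ~d = 1010101010101010
  (~c & ~d) = 1000100010001000
  (b & (~c & ~d)) = 0000100000001000
  ((b & (~c & ~d)) | a) = 0000100011111111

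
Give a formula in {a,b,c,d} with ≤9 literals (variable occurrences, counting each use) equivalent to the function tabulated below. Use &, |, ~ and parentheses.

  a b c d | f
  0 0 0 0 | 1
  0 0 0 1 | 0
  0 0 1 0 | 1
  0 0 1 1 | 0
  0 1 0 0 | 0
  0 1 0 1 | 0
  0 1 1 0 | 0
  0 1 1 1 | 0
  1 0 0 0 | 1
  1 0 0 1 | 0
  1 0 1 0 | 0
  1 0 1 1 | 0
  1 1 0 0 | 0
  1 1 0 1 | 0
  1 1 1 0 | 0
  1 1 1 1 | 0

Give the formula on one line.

((~d & ~b) & (((a | ~b) & ~a) | (~c | b)))

  ~d = 1010101010101010
  ~b = 1111000011110000
  (~d & ~b) = 1010000010100000
  (a | ~b) = 1111000011111111
  ~a = 1111111100000000
  ((a | ~b) & ~a) = 1111000000000000
  ~c = 1100110011001100
  (~c | b) = 1100111111001111
  (((a | ~b) & ~a) | (~c | b)) = 1111111111001111
  ((~d & ~b) & (((a | ~b) & ~a) | (~c | b))) = 1010000010000000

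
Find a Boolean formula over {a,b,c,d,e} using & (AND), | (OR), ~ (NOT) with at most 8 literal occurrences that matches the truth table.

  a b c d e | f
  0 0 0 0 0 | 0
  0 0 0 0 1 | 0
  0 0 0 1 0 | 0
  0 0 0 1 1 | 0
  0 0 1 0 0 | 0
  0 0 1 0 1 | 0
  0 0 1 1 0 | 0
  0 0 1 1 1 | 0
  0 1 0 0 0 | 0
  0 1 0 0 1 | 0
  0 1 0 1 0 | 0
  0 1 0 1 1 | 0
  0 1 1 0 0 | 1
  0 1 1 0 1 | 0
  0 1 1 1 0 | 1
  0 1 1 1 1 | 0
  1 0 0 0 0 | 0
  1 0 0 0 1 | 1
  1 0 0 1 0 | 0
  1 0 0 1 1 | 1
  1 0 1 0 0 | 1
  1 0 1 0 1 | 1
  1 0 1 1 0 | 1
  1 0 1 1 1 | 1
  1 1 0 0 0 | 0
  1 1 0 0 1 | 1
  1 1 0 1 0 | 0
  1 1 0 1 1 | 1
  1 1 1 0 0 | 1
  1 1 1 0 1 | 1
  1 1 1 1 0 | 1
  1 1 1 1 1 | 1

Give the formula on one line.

  (c | e) = 01011111010111110101111101011111
  ~e = 10101010101010101010101010101010
  (~e & b) = 00000000101010100000000010101010
  ((~e & b) | a) = 00000000101010101111111111111111
  ((c | e) & ((~e & b) | a)) = 00000000000010100101111101011111

((c | e) & ((~e & b) | a))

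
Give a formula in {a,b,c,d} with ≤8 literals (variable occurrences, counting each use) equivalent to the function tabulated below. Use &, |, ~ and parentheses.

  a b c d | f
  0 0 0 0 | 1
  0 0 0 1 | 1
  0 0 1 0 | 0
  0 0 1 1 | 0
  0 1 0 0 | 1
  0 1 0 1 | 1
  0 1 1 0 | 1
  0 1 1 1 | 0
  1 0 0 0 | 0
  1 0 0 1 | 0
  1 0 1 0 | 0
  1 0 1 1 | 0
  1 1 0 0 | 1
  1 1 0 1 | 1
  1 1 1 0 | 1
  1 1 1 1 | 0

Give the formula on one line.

((b & (~c | ((~c & ~b) | ~d))) | (~c & ~a))

  ~c = 1100110011001100
  ~b = 1111000011110000
  (~c & ~b) = 1100000011000000
  ~d = 1010101010101010
  ((~c & ~b) | ~d) = 1110101011101010
  (~c | ((~c & ~b) | ~d)) = 1110111011101110
  (b & (~c | ((~c & ~b) | ~d))) = 0000111000001110
  ~a = 1111111100000000
  (~c & ~a) = 1100110000000000
  ((b & (~c | ((~c & ~b) | ~d))) | (~c & ~a)) = 1100111000001110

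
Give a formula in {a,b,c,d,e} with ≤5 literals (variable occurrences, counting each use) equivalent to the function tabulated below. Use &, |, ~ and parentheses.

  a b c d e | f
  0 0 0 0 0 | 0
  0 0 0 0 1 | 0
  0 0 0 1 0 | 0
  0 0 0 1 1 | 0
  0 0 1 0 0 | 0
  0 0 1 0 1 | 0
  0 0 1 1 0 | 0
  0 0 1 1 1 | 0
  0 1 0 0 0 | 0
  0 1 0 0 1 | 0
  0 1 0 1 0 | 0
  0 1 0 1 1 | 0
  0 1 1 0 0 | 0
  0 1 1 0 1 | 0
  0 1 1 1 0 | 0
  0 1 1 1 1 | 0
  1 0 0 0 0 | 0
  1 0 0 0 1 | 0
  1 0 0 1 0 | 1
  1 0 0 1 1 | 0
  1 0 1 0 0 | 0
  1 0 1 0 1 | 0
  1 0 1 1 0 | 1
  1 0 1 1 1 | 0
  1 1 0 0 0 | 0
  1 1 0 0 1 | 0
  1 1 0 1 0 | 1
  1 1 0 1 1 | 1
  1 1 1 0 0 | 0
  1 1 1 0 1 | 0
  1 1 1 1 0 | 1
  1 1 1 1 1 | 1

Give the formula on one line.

  ~e = 10101010101010101010101010101010
  (b | ~e) = 10101010111111111010101011111111
  (a & (b | ~e)) = 00000000000000001010101011111111
  ((a & (b | ~e)) & d) = 00000000000000000010001000110011

((a & (b | ~e)) & d)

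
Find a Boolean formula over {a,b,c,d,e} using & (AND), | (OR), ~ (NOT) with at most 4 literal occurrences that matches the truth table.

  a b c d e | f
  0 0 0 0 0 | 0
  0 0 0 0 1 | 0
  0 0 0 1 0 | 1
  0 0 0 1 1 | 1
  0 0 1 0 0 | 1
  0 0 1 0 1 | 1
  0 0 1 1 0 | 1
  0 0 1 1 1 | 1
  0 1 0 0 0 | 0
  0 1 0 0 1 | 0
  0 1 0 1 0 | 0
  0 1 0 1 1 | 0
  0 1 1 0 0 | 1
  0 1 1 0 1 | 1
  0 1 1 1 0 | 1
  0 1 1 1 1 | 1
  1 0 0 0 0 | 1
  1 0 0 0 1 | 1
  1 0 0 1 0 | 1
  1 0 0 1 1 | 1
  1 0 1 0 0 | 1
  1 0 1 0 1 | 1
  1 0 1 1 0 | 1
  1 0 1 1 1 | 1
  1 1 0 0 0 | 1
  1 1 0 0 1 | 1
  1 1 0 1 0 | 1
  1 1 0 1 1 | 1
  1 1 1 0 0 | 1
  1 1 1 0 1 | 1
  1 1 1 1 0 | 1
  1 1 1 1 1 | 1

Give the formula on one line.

  ~b = 11111111000000001111111100000000
  (~b & d) = 00110011000000000011001100000000
  ((~b & d) | a) = 00110011000000001111111111111111
  (((~b & d) | a) | c) = 00111111000011111111111111111111

(((~b & d) | a) | c)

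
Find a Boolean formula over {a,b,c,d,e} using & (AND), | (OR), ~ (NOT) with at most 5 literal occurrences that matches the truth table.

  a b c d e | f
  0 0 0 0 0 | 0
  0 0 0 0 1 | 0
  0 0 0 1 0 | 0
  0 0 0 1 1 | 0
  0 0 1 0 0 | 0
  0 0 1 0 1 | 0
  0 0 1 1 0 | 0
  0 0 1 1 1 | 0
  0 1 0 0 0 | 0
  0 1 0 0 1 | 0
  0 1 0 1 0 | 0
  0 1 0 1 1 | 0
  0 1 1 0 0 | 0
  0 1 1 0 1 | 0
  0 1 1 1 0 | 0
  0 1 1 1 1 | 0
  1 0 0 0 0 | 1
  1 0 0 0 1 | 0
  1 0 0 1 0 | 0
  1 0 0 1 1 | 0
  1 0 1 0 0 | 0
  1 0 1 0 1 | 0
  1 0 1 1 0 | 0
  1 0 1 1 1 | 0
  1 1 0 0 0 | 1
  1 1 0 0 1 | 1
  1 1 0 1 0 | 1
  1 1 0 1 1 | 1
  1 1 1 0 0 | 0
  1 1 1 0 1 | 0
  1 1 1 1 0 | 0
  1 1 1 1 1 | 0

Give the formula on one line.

  ~c = 11110000111100001111000011110000
  (~c & a) = 00000000000000001111000011110000
  ~e = 10101010101010101010101010101010
  ~d = 11001100110011001100110011001100
  (~e & ~d) = 10001000100010001000100010001000
  ((~e & ~d) | b) = 10001000111111111000100011111111
  ((~c & a) & ((~e & ~d) | b)) = 00000000000000001000000011110000

((~c & a) & ((~e & ~d) | b))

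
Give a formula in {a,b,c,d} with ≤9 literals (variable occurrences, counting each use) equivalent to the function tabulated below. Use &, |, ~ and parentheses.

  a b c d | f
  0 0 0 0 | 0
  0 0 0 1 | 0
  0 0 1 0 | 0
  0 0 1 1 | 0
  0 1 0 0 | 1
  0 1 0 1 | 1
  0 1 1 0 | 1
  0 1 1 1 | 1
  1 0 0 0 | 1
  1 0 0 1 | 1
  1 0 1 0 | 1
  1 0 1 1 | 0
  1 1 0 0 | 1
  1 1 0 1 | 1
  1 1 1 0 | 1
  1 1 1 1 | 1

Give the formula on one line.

((a | b) & (((a & ~c) | (~d | ~a)) | (a & b)))

  (a | b) = 0000111111111111
  ~c = 1100110011001100
  (a & ~c) = 0000000011001100
  ~d = 1010101010101010
  ~a = 1111111100000000
  (~d | ~a) = 1111111110101010
  ((a & ~c) | (~d | ~a)) = 1111111111101110
  (a & b) = 0000000000001111
  (((a & ~c) | (~d | ~a)) | (a & b)) = 1111111111101111
  ((a | b) & (((a & ~c) | (~d | ~a)) | (a & b))) = 0000111111101111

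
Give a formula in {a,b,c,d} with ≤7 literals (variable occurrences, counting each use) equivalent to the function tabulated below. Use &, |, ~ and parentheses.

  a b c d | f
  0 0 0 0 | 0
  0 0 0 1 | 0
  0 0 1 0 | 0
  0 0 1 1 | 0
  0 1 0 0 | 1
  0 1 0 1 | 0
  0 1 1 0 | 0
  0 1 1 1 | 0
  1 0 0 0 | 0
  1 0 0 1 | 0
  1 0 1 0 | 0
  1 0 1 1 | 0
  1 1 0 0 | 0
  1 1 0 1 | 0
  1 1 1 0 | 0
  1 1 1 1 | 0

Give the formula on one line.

((~a & ~c) & (~d & b))

  ~a = 1111111100000000
  ~c = 1100110011001100
  (~a & ~c) = 1100110000000000
  ~d = 1010101010101010
  (~d & b) = 0000101000001010
  ((~a & ~c) & (~d & b)) = 0000100000000000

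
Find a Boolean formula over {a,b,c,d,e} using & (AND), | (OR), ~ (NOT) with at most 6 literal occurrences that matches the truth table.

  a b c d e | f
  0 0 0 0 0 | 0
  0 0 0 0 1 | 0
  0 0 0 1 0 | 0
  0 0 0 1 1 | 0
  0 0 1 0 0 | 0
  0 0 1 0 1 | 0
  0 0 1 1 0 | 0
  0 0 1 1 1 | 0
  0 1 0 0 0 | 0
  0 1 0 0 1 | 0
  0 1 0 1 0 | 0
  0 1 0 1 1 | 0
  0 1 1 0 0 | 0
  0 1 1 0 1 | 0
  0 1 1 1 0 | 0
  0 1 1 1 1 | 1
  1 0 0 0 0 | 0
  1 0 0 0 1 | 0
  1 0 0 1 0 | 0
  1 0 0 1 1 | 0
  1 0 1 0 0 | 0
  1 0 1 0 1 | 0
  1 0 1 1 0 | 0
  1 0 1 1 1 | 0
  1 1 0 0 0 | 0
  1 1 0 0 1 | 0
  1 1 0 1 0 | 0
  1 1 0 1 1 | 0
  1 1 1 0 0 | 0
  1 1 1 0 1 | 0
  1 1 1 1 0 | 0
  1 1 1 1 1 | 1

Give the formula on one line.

((b & d) & (e & (c & b)))

  (b & d) = 00000000001100110000000000110011
  (c & b) = 00000000000011110000000000001111
  (e & (c & b)) = 00000000000001010000000000000101
  ((b & d) & (e & (c & b))) = 00000000000000010000000000000001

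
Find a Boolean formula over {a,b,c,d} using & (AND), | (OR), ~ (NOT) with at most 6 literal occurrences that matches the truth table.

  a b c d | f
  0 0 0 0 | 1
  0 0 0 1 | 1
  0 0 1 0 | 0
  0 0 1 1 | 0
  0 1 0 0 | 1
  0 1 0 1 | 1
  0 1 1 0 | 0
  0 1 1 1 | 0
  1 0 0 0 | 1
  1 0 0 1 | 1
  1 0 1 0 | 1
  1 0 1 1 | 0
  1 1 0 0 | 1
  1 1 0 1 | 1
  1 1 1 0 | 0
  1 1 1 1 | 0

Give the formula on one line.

(~c | ((~b & ~d) & a))

  ~c = 1100110011001100
  ~b = 1111000011110000
  ~d = 1010101010101010
  (~b & ~d) = 1010000010100000
  ((~b & ~d) & a) = 0000000010100000
  (~c | ((~b & ~d) & a)) = 1100110011101100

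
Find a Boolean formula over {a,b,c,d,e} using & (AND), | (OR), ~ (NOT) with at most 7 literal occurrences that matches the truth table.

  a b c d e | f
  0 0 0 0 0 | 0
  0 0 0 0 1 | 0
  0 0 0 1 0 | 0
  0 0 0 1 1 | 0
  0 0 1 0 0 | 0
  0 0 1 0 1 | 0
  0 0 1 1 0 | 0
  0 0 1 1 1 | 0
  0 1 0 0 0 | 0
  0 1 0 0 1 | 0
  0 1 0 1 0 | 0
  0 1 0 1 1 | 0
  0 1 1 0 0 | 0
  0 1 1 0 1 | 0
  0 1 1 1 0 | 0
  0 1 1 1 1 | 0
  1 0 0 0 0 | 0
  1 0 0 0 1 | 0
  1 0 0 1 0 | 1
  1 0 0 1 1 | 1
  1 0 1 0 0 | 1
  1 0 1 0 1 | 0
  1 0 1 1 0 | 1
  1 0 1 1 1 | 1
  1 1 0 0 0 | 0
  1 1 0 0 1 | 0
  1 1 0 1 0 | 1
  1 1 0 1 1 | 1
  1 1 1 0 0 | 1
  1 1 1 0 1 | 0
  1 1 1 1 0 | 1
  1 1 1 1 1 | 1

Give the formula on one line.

  ~c = 11110000111100001111000011110000
  ~e = 10101010101010101010101010101010
  (~c | ~e) = 11111010111110101111101011111010
  ((~c | ~e) & c) = 00001010000010100000101000001010
  (((~c | ~e) & c) | d) = 00111011001110110011101100111011
  (a & (((~c | ~e) & c) | d)) = 00000000000000000011101100111011

(a & (((~c | ~e) & c) | d))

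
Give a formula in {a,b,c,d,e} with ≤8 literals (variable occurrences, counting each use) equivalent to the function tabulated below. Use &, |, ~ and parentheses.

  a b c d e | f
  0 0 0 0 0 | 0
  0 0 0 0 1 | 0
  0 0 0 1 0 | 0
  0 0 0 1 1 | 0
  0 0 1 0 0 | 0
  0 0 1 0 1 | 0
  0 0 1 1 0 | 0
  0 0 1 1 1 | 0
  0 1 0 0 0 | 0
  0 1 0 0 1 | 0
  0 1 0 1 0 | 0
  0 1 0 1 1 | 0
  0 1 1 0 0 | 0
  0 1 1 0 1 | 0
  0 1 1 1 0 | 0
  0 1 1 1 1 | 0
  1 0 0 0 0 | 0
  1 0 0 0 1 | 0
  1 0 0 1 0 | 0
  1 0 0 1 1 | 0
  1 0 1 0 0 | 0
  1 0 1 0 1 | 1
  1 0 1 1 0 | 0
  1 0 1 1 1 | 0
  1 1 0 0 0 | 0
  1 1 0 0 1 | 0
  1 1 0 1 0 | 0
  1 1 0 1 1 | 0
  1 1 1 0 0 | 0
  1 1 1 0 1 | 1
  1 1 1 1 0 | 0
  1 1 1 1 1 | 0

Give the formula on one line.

  ~d = 11001100110011001100110011001100
  (~d & e) = 01000100010001000100010001000100
  ~c = 11110000111100001111000011110000
  ~b = 11111111000000001111111100000000
  (~c & ~b) = 11110000000000001111000000000000
  ((~d & e) | (~c & ~b)) = 11110100010001001111010001000100
  ~e = 10101010101010101010101010101010
  (a | ~e) = 10101010101010101111111111111111
  (((~d & e) | (~c & ~b)) & (a | ~e)) = 10100000000000001111010001000100
  (c & (((~d & e) | (~c & ~b)) & (a | ~e))) = 00000000000000000000010000000100

(c & (((~d & e) | (~c & ~b)) & (a | ~e)))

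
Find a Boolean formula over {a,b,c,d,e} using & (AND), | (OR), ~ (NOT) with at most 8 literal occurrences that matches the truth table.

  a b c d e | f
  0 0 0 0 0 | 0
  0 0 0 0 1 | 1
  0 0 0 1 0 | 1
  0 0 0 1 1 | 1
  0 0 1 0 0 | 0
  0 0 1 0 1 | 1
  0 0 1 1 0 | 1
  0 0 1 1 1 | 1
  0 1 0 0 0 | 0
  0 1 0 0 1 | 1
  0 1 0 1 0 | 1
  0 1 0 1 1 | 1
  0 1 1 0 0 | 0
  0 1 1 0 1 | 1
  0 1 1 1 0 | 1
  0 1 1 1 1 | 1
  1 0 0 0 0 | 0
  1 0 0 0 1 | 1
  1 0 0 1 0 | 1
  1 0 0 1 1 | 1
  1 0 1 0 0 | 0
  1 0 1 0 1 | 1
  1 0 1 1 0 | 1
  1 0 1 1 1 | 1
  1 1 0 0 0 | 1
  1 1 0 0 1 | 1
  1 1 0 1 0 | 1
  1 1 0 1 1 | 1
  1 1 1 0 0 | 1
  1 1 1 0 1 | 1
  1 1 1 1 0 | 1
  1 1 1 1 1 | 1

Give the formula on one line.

  (e | b) = 01010101111111110101010111111111
  ~d = 11001100110011001100110011001100
  (~d | c) = 11001111110011111100111111001111
  ((~d | c) & a) = 00000000000000001100111111001111
  ((e | b) & ((~d | c) & a)) = 00000000000000000100010111001111
  (((e | b) & ((~d | c) & a)) | d) = 00110011001100110111011111111111
  (e | (((e | b) & ((~d | c) & a)) | d)) = 01110111011101110111011111111111

(e | (((e | b) & ((~d | c) & a)) | d))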